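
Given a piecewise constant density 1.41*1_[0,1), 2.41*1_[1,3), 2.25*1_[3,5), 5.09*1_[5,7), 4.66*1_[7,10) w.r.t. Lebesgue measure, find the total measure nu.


Integrate each piece of the Radon-Nikodym derivative:
Step 1: integral_0^1 1.41 dx = 1.41*(1-0) = 1.41*1 = 1.41
Step 2: integral_1^3 2.41 dx = 2.41*(3-1) = 2.41*2 = 4.82
Step 3: integral_3^5 2.25 dx = 2.25*(5-3) = 2.25*2 = 4.5
Step 4: integral_5^7 5.09 dx = 5.09*(7-5) = 5.09*2 = 10.18
Step 5: integral_7^10 4.66 dx = 4.66*(10-7) = 4.66*3 = 13.98
Total: 1.41 + 4.82 + 4.5 + 10.18 + 13.98 = 34.89


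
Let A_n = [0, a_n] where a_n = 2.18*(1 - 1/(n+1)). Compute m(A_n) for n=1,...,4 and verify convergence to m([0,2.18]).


By continuity of measure from below: if A_n increases to A, then m(A_n) -> m(A).
Here A = [0, 2.18], so m(A) = 2.18
Step 1: a_1 = 2.18*(1 - 1/2) = 1.09, m(A_1) = 1.09
Step 2: a_2 = 2.18*(1 - 1/3) = 1.4533, m(A_2) = 1.4533
Step 3: a_3 = 2.18*(1 - 1/4) = 1.635, m(A_3) = 1.635
Step 4: a_4 = 2.18*(1 - 1/5) = 1.744, m(A_4) = 1.744
Limit: m(A_n) -> m([0,2.18]) = 2.18


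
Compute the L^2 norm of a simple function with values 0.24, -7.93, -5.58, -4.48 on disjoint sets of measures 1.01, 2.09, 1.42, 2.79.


Step 1: Compute |f_i|^2 for each value:
  |0.24|^2 = 0.0576
  |-7.93|^2 = 62.8849
  |-5.58|^2 = 31.1364
  |-4.48|^2 = 20.0704
Step 2: Multiply by measures and sum:
  0.0576 * 1.01 = 0.058176
  62.8849 * 2.09 = 131.429441
  31.1364 * 1.42 = 44.213688
  20.0704 * 2.79 = 55.996416
Sum = 0.058176 + 131.429441 + 44.213688 + 55.996416 = 231.697721
Step 3: Take the p-th root:
||f||_2 = (231.697721)^(1/2) = 15.22162


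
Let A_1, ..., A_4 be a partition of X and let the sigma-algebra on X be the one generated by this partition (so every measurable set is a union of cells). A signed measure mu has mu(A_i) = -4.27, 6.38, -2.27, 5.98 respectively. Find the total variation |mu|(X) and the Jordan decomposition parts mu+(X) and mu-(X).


Step 1: Every measurable set is a union of atoms (the cells / points), so a Hahn decomposition is
  obtained by grouping atoms by sign: P = union of atoms with mu > 0, N = union of the remaining atoms.
  Atoms in P (indices): 2, 4;  atoms in N (indices): 1, 3
  Positive values: 6.38, 5.98
  Negative values: -4.27, -2.27
Step 2: mu+(X) = mu(P) = sum of positive atom values = 12.36
Step 3: mu-(X) = -mu(N) = sum of |negative atom values| = 6.54
Step 4: |mu|(X) = mu+(X) + mu-(X) = 12.36 + 6.54 = 18.9


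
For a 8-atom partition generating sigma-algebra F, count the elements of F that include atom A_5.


Each element of F is a union of some subset S of the 8 atoms.
The element contains A_5 iff A_5 is in S.
So we count subsets S of {A_1,...,A_8} with A_5 in S: choose freely among the other 7 atoms.
Count = 2^(8-1) = 2^7 = 128.


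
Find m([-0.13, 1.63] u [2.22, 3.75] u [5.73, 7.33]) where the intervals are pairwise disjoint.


For pairwise disjoint intervals, m(union) = sum of lengths.
= (1.63 - -0.13) + (3.75 - 2.22) + (7.33 - 5.73)
= 1.76 + 1.53 + 1.6
= 4.89


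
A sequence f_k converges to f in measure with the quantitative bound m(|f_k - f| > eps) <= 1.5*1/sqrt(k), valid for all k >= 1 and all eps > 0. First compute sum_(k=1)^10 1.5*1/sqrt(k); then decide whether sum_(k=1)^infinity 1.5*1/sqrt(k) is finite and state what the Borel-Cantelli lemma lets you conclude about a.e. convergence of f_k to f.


Step 1: List the terms 1.5*1/sqrt(k) for k = 1 to 10:
  k=1: 1.5
  k=2: 1.06066
  k=3: 0.866025
  k=4: 0.75
  k=5: 0.67082
  k=6: 0.612372
  k=7: 0.566947
  k=8: 0.53033
  k=9: 0.5
  k=10: 0.474342
Step 2: Partial sum = 1.5 + 1.06066 + 0.866025 + 0.75 + 0.67082 + 0.612372 + 0.566947 + 0.53033 + 0.5 + 0.474342
     = 7.531497
Step 3: The full series sum_(k>=1) 1.5*1/sqrt(k) diverges (p-series with p = 1/2 <= 1; a nonzero constant multiple of a divergent series diverges).
Step 4: The (first) Borel-Cantelli lemma requires a summable sequence of measures, so it does not apply here;
        from this bound alone no conclusion about a.e. convergence can be drawn (convergence in measure still
        gives an a.e.-convergent subsequence, but not a.e. convergence of the whole sequence).
Conclusion: series diverges; Borel-Cantelli is inconclusive about a.e. convergence of f_k.


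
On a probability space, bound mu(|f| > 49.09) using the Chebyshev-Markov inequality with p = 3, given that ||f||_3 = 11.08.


Chebyshev/Markov inequality: mu(|f| > eps) <= (||f||_p / eps)^p
Step 1: ||f||_3 / eps = 11.08 / 49.09 = 0.225708
Step 2: Raise to power p = 3:
  (0.225708)^3 = 0.011498
Step 3: Therefore mu(|f| > 49.09) <= 0.011498


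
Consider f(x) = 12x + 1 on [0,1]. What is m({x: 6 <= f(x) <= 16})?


f^(-1)([6, 16]) = {x : 6 <= 12x + 1 <= 16}
Solving: (6 - 1)/12 <= x <= (16 - 1)/12
= [0.416667, 1.25]
Intersecting with [0,1]: [0.416667, 1]
Measure = 1 - 0.416667 = 0.583333


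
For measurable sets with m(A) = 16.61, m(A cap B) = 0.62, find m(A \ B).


m(A \ B) = m(A) - m(A n B)
= 16.61 - 0.62
= 15.99


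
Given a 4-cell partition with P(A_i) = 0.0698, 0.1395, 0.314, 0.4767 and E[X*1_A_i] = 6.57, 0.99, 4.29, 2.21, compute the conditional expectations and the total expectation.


For each cell A_i: E[X|A_i] = E[X*1_A_i] / P(A_i)
Step 1: E[X|A_1] = 6.57 / 0.0698 = 94.126074
Step 2: E[X|A_2] = 0.99 / 0.1395 = 7.096774
Step 3: E[X|A_3] = 4.29 / 0.314 = 13.66242
Step 4: E[X|A_4] = 2.21 / 0.4767 = 4.636039
Verification: E[X] = sum E[X*1_A_i] = 6.57 + 0.99 + 4.29 + 2.21 = 14.06


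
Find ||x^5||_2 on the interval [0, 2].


Step 1: ||f||_2 = (integral_0^2 |x^5|^2 dx)^(1/2)
     = (integral_0^2 x^10 dx)^(1/2)
Step 2: integral_0^2 x^10 dx = [x^11/(11)] from 0 to 2 = 2^11/11
     = 2048/11 = 186.181818
Step 3: ||f||_2 = (186.181818)^(1/2) = 13.644846


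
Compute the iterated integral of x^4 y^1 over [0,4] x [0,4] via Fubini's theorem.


By Fubini's theorem, the double integral factors as a product of single integrals:
Step 1: integral_0^4 x^4 dx = [x^5/5] from 0 to 4
     = 4^5/5 = 204.8
Step 2: integral_0^4 y^1 dy = [y^2/2] from 0 to 4
     = 4^2/2 = 8
Step 3: Double integral = 204.8 * 8 = 1638.4


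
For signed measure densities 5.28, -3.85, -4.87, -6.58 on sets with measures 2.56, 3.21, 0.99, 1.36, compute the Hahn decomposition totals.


Step 1: Compute signed measure on each set:
  Set 1: 5.28 * 2.56 = 13.5168
  Set 2: -3.85 * 3.21 = -12.3585
  Set 3: -4.87 * 0.99 = -4.8213
  Set 4: -6.58 * 1.36 = -8.9488
Step 2: Total signed measure = (13.5168) + (-12.3585) + (-4.8213) + (-8.9488)
     = -12.6118
Step 3: Positive part mu+(X) = sum of positive contributions = 13.5168
Step 4: Negative part mu-(X) = |sum of negative contributions| = 26.1286


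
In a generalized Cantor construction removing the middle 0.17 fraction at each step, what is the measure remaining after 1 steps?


Step 1: At each step, fraction remaining = 1 - 0.17 = 0.83
Step 2: After 1 steps, measure = (0.83)^1
Step 3: Computing the power step by step:
  After step 1: 0.83
Result = 0.83


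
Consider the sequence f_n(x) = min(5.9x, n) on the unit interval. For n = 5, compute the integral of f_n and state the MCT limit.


f(x) = 5.9x on [0,1]; f_n(x) = min(5.9x, n). At n = 5:
Step 1: f(x) reaches 5 at x = 5/5.9 = 0.847458
Step 2: integral(f_5) = integral(5.9x, 0, 0.847458) + integral(5, 0.847458, 1)
       = 5.9*0.847458^2/2 + 5*(1 - 0.847458)
       = 2.118644 + 0.762712
       = 2.881356
Step 3: As n -> infinity, f_n increases to f, so by MCT integral(f_n) -> integral(f) = 5.9/2 = 2.95.
Convergence: integral(f_5) = 2.881356 -> 2.95 as n -> infinity


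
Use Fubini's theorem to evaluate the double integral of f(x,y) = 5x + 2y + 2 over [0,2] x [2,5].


By Fubini, integrate in x first, then y.
Step 1: Fix y, integrate over x in [0,2]:
  integral(5x + 2y + 2, x=0..2)
  = 5*(2^2 - 0^2)/2 + (2y + 2)*(2 - 0)
  = 10 + (2y + 2)*2
  = 10 + 4y + 4
  = 14 + 4y
Step 2: Integrate over y in [2,5]:
  integral(14 + 4y, y=2..5)
  = 14*3 + 4*(5^2 - 2^2)/2
  = 42 + 42
  = 84


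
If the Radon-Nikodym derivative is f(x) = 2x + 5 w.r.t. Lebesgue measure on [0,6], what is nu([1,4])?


nu(A) = integral_A (dnu/dmu) dmu = integral_1^4 (2x + 5) dx
Step 1: Antiderivative F(x) = (2/2)x^2 + 5x
Step 2: F(4) = (2/2)*4^2 + 5*4 = 16 + 20 = 36
Step 3: F(1) = (2/2)*1^2 + 5*1 = 1 + 5 = 6
Step 4: nu([1,4]) = F(4) - F(1) = 36 - 6 = 30


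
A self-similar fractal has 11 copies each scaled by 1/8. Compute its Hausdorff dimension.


For a self-similar set with N copies scaled by 1/r:
dim_H = log(N)/log(r) = log(11)/log(8)
= 2.397895/2.079442
= 1.153144


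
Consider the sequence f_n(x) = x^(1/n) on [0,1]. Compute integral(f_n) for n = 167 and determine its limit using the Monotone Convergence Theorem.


At n = 167: f_167(x) = x^(1/167).
Step 1: integral(x^(1/167), 0, 1) = [x^(1/167+1) / (1/167+1)] from 0 to 1
     = 1 / (1/167 + 1) = 1 / ((167+1)/167) = 167/(167+1)
     = 167/168 = 0.994048
Step 2: As n -> infinity, f_n(x) = x^(1/n) -> 1 for x in (0,1], and f_n is increasing in n.
By MCT, lim_n integral(f_n) = integral(lim_n f_n) = integral(1, 0, 1) = 1.
Step 3: Verify convergence: 167/168 = 0.994048 -> 1


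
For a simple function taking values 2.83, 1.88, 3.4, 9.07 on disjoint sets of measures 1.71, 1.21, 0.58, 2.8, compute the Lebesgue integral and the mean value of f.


Step 1: Integral = sum(value_i * measure_i)
= 2.83*1.71 + 1.88*1.21 + 3.4*0.58 + 9.07*2.8
= 4.8393 + 2.2748 + 1.972 + 25.396
= 34.4821
Step 2: Total measure of domain = 1.71 + 1.21 + 0.58 + 2.8 = 6.3
Step 3: Average value = 34.4821 / 6.3 = 5.473349


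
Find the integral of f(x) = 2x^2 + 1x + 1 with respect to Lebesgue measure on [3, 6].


The Lebesgue integral of a Riemann-integrable function agrees with the Riemann integral.
Antiderivative F(x) = (2/3)x^3 + (1/2)x^2 + 1x
F(6) = (2/3)*6^3 + (1/2)*6^2 + 1*6
     = (2/3)*216 + (1/2)*36 + 1*6
     = 144 + 18 + 6
     = 168
F(3) = 25.5
Integral = F(6) - F(3) = 168 - 25.5 = 142.5


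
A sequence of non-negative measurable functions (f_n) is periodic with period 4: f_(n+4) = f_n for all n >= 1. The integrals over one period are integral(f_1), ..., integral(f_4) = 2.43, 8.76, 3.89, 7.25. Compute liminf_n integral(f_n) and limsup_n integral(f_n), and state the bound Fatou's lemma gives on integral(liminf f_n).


The sequence (integral(f_n)) is periodic with period 4, repeating the values 2.43, 8.76, 3.89, 7.25 indefinitely.
Step 1: For a periodic sequence, every tail (a_m, a_(m+1), ...) contains all 4 period values infinitely often.
Step 2: Hence inf of every tail = min of the period values = min(2.43, 8.76, 3.89, 7.25) = 2.43.
        liminf_n integral(f_n) = sup over m of (inf of tail from m) = 2.43.
Step 3: Similarly sup of every tail = max of the period values = 8.76.
        limsup_n integral(f_n) = 8.76.
Step 4: Fatou's lemma: integral(liminf_n f_n) <= liminf_n integral(f_n) = 2.43.
        So the integral of the pointwise liminf is at most 2.43.


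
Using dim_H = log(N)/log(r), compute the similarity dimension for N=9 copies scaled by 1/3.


For a self-similar set with N copies scaled by 1/r:
dim_H = log(N)/log(r) = log(9)/log(3)
= 2.197225/1.098612
= 2


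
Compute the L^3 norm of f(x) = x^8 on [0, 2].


Step 1: ||f||_3 = (integral_0^2 |x^8|^3 dx)^(1/3)
     = (integral_0^2 x^24 dx)^(1/3)
Step 2: integral_0^2 x^24 dx = [x^25/(25)] from 0 to 2 = 2^25/25
     = 33554432/25 = 1.342177e+06
Step 3: ||f||_3 = (1.342177e+06)^(1/3) = 110.307056


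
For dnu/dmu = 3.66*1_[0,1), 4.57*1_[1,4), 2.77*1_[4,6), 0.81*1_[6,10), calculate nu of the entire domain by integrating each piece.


Integrate each piece of the Radon-Nikodym derivative:
Step 1: integral_0^1 3.66 dx = 3.66*(1-0) = 3.66*1 = 3.66
Step 2: integral_1^4 4.57 dx = 4.57*(4-1) = 4.57*3 = 13.71
Step 3: integral_4^6 2.77 dx = 2.77*(6-4) = 2.77*2 = 5.54
Step 4: integral_6^10 0.81 dx = 0.81*(10-6) = 0.81*4 = 3.24
Total: 3.66 + 13.71 + 5.54 + 3.24 = 26.15


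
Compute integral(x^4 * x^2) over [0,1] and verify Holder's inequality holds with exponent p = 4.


Step 1: Exact integral of f*g = integral(x^6, 0, 1) = 1/7
     = 0.142857
Step 2: Holder bound with p=4, q=1.333333:
  ||f||_p = (integral x^16 dx)^(1/4) = (1/17)^(1/4) = 0.492479
  ||g||_q = (integral x^2.666667 dx)^(1/1.333333) = (1/3.666667)^(1/1.333333) = 0.377395
Step 3: Holder bound = ||f||_p * ||g||_q = 0.492479 * 0.377395 = 0.185859
Verification: 0.142857 <= 0.185859 (Holder holds)


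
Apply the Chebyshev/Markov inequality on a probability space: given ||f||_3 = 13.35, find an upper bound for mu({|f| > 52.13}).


Chebyshev/Markov inequality: mu(|f| > eps) <= (||f||_p / eps)^p
Step 1: ||f||_3 / eps = 13.35 / 52.13 = 0.256091
Step 2: Raise to power p = 3:
  (0.256091)^3 = 0.016795
Step 3: Therefore mu(|f| > 52.13) <= 0.016795


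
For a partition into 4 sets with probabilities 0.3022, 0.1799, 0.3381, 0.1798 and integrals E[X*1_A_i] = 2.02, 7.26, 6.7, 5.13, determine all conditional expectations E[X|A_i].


For each cell A_i: E[X|A_i] = E[X*1_A_i] / P(A_i)
Step 1: E[X|A_1] = 2.02 / 0.3022 = 6.684315
Step 2: E[X|A_2] = 7.26 / 0.1799 = 40.355753
Step 3: E[X|A_3] = 6.7 / 0.3381 = 19.816622
Step 4: E[X|A_4] = 5.13 / 0.1798 = 28.531702
Verification: E[X] = sum E[X*1_A_i] = 2.02 + 7.26 + 6.7 + 5.13 = 21.11


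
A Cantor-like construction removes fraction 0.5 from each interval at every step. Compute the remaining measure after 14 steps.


Step 1: At each step, fraction remaining = 1 - 0.5 = 0.5
Step 2: After 14 steps, measure = (0.5)^14
Result = 6.103516e-05


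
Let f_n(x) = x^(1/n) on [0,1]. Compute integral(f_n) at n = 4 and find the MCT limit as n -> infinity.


At n = 4: f_4(x) = x^(1/4).
Step 1: integral(x^(1/4), 0, 1) = [x^(1/4+1) / (1/4+1)] from 0 to 1
     = 1 / (1/4 + 1) = 1 / ((4+1)/4) = 4/(4+1)
     = 4/5 = 0.8
Step 2: As n -> infinity, f_n(x) = x^(1/n) -> 1 for x in (0,1], and f_n is increasing in n.
By MCT, lim_n integral(f_n) = integral(lim_n f_n) = integral(1, 0, 1) = 1.
Step 3: Verify convergence: 4/5 = 0.8 -> 1


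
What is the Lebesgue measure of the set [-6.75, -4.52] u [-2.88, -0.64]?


For pairwise disjoint intervals, m(union) = sum of lengths.
= (-4.52 - -6.75) + (-0.64 - -2.88)
= 2.23 + 2.24
= 4.47


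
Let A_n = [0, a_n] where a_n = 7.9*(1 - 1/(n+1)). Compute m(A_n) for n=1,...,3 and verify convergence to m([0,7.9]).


By continuity of measure from below: if A_n increases to A, then m(A_n) -> m(A).
Here A = [0, 7.9], so m(A) = 7.9
Step 1: a_1 = 7.9*(1 - 1/2) = 3.95, m(A_1) = 3.95
Step 2: a_2 = 7.9*(1 - 1/3) = 5.2667, m(A_2) = 5.2667
Step 3: a_3 = 7.9*(1 - 1/4) = 5.925, m(A_3) = 5.925
Limit: m(A_n) -> m([0,7.9]) = 7.9


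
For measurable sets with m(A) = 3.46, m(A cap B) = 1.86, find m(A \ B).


m(A \ B) = m(A) - m(A n B)
= 3.46 - 1.86
= 1.6


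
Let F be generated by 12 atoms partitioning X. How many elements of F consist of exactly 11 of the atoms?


Each element of F is a union of some subset of the 12 atoms.
Elements that are unions of exactly 11 atoms correspond to 11-element subsets of the 12 atoms.
Count = C(12, 11) = 12! / (11! * 1!) = 12.


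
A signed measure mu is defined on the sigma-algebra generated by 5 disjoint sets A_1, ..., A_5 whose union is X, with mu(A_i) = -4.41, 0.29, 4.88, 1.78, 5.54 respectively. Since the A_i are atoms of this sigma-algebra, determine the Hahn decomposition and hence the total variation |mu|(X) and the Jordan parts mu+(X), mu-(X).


Step 1: Every measurable set is a union of atoms (the cells / points), so a Hahn decomposition is
  obtained by grouping atoms by sign: P = union of atoms with mu > 0, N = union of the remaining atoms.
  Atoms in P (indices): 2, 3, 4, 5;  atoms in N (indices): 1
  Positive values: 0.29, 4.88, 1.78, 5.54
  Negative values: -4.41
Step 2: mu+(X) = mu(P) = sum of positive atom values = 12.49
Step 3: mu-(X) = -mu(N) = sum of |negative atom values| = 4.41
Step 4: |mu|(X) = mu+(X) + mu-(X) = 12.49 + 4.41 = 16.9


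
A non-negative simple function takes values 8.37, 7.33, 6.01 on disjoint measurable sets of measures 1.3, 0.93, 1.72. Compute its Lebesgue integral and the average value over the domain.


Step 1: Integral = sum(value_i * measure_i)
= 8.37*1.3 + 7.33*0.93 + 6.01*1.72
= 10.881 + 6.8169 + 10.3372
= 28.0351
Step 2: Total measure of domain = 1.3 + 0.93 + 1.72 = 3.95
Step 3: Average value = 28.0351 / 3.95 = 7.097494


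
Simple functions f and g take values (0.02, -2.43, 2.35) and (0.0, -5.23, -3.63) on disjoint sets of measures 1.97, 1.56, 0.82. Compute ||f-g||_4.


Step 1: Compute differences f_i - g_i:
  0.02 - 0.0 = 0.02
  -2.43 - -5.23 = 2.8
  2.35 - -3.63 = 5.98
Step 2: Compute |diff|^4 * measure for each set:
  |0.02|^4 * 1.97 = 1.600000e-07 * 1.97 = 3.152000e-07
  |2.8|^4 * 1.56 = 61.4656 * 1.56 = 95.886336
  |5.98|^4 * 0.82 = 1278.806208 * 0.82 = 1048.621091
Step 3: Sum = 1144.507427
Step 4: ||f-g||_4 = (1144.507427)^(1/4) = 5.816405


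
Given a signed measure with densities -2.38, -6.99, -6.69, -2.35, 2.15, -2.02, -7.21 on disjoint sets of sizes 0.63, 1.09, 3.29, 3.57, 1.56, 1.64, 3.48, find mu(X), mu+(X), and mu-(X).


Step 1: Compute signed measure on each set:
  Set 1: -2.38 * 0.63 = -1.4994
  Set 2: -6.99 * 1.09 = -7.6191
  Set 3: -6.69 * 3.29 = -22.0101
  Set 4: -2.35 * 3.57 = -8.3895
  Set 5: 2.15 * 1.56 = 3.354
  Set 6: -2.02 * 1.64 = -3.3128
  Set 7: -7.21 * 3.48 = -25.0908
Step 2: Total signed measure = (-1.4994) + (-7.6191) + (-22.0101) + (-8.3895) + (3.354) + (-3.3128) + (-25.0908)
     = -64.5677
Step 3: Positive part mu+(X) = sum of positive contributions = 3.354
Step 4: Negative part mu-(X) = |sum of negative contributions| = 67.9217


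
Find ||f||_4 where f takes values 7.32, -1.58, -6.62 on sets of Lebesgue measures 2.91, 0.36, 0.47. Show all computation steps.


Step 1: Compute |f_i|^4 for each value:
  |7.32|^4 = 2871.07359
  |-1.58|^4 = 6.232013
  |-6.62|^4 = 1920.578035
Step 2: Multiply by measures and sum:
  2871.07359 * 2.91 = 8354.824146
  6.232013 * 0.36 = 2.243525
  1920.578035 * 0.47 = 902.671677
Sum = 8354.824146 + 2.243525 + 902.671677 = 9259.739347
Step 3: Take the p-th root:
||f||_4 = (9259.739347)^(1/4) = 9.809564


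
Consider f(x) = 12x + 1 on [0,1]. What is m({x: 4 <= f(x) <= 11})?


f^(-1)([4, 11]) = {x : 4 <= 12x + 1 <= 11}
Solving: (4 - 1)/12 <= x <= (11 - 1)/12
= [0.25, 0.833333]
Intersecting with [0,1]: [0.25, 0.833333]
Measure = 0.833333 - 0.25 = 0.583333


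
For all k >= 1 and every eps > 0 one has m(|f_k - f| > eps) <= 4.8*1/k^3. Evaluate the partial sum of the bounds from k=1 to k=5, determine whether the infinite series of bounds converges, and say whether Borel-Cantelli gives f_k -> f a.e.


Step 1: List the terms 4.8*1/k^3 for k = 1 to 5:
  k=1: 4.8
  k=2: 0.6
  k=3: 0.177778
  k=4: 0.075
  k=5: 0.0384
Step 2: Partial sum = 4.8 + 0.6 + 0.177778 + 0.075 + 0.0384
     = 5.691178
Step 3: The full series sum_(k>=1) 4.8*1/k^3 converges (p-series with p = 3 > 1; a constant multiple of a convergent series converges).
Step 4: Fix eps > 0. Since sum_k m(|f_k - f| > eps) < infinity, the Borel-Cantelli lemma gives
        m(limsup_k {|f_k - f| > eps}) = 0, i.e. for a.e. x, |f_k(x) - f(x)| <= eps for all large k.
        Applying this with eps = 1/j for j = 1, 2, ... and intersecting the countably many full-measure sets,
        for a.e. x we get limsup_k |f_k(x) - f(x)| <= 1/j for every j, hence f_k -> f almost everywhere.
Conclusion: series converges; Borel-Cantelli yields f_k -> f a.e.


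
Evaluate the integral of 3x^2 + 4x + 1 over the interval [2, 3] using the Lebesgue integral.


The Lebesgue integral of a Riemann-integrable function agrees with the Riemann integral.
Antiderivative F(x) = (3/3)x^3 + (4/2)x^2 + 1x
F(3) = (3/3)*3^3 + (4/2)*3^2 + 1*3
     = (3/3)*27 + (4/2)*9 + 1*3
     = 27 + 18 + 3
     = 48
F(2) = 18
Integral = F(3) - F(2) = 48 - 18 = 30


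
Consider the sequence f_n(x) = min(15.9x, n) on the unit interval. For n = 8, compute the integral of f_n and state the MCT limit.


f(x) = 15.9x on [0,1]; f_n(x) = min(15.9x, n). At n = 8:
Step 1: f(x) reaches 8 at x = 8/15.9 = 0.503145
Step 2: integral(f_8) = integral(15.9x, 0, 0.503145) + integral(8, 0.503145, 1)
       = 15.9*0.503145^2/2 + 8*(1 - 0.503145)
       = 2.012579 + 3.974843
       = 5.987421
Step 3: As n -> infinity, f_n increases to f, so by MCT integral(f_n) -> integral(f) = 15.9/2 = 7.95.
Convergence: integral(f_8) = 5.987421 -> 7.95 as n -> infinity


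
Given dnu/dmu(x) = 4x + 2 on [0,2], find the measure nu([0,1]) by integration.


nu(A) = integral_A (dnu/dmu) dmu = integral_0^1 (4x + 2) dx
Step 1: Antiderivative F(x) = (4/2)x^2 + 2x
Step 2: F(1) = (4/2)*1^2 + 2*1 = 2 + 2 = 4
Step 3: F(0) = (4/2)*0^2 + 2*0 = 0.0 + 0 = 0.0
Step 4: nu([0,1]) = F(1) - F(0) = 4 - 0.0 = 4


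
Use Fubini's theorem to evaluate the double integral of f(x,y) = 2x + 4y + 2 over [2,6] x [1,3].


By Fubini, integrate in x first, then y.
Step 1: Fix y, integrate over x in [2,6]:
  integral(2x + 4y + 2, x=2..6)
  = 2*(6^2 - 2^2)/2 + (4y + 2)*(6 - 2)
  = 32 + (4y + 2)*4
  = 32 + 16y + 8
  = 40 + 16y
Step 2: Integrate over y in [1,3]:
  integral(40 + 16y, y=1..3)
  = 40*2 + 16*(3^2 - 1^2)/2
  = 80 + 64
  = 144


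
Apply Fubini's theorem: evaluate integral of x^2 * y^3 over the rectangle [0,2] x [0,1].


By Fubini's theorem, the double integral factors as a product of single integrals:
Step 1: integral_0^2 x^2 dx = [x^3/3] from 0 to 2
     = 2^3/3 = 2.666667
Step 2: integral_0^1 y^3 dy = [y^4/4] from 0 to 1
     = 1^4/4 = 0.25
Step 3: Double integral = 2.666667 * 0.25 = 0.666667


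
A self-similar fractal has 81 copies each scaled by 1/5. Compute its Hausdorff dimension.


For a self-similar set with N copies scaled by 1/r:
dim_H = log(N)/log(r) = log(81)/log(5)
= 4.394449/1.609438
= 2.730425


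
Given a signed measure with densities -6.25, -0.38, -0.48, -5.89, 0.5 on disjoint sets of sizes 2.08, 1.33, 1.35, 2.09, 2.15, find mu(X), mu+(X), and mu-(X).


Step 1: Compute signed measure on each set:
  Set 1: -6.25 * 2.08 = -13
  Set 2: -0.38 * 1.33 = -0.5054
  Set 3: -0.48 * 1.35 = -0.648
  Set 4: -5.89 * 2.09 = -12.3101
  Set 5: 0.5 * 2.15 = 1.075
Step 2: Total signed measure = (-13) + (-0.5054) + (-0.648) + (-12.3101) + (1.075)
     = -25.3885
Step 3: Positive part mu+(X) = sum of positive contributions = 1.075
Step 4: Negative part mu-(X) = |sum of negative contributions| = 26.4635


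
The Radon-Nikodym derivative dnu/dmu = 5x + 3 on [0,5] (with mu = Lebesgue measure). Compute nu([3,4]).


nu(A) = integral_A (dnu/dmu) dmu = integral_3^4 (5x + 3) dx
Step 1: Antiderivative F(x) = (5/2)x^2 + 3x
Step 2: F(4) = (5/2)*4^2 + 3*4 = 40 + 12 = 52
Step 3: F(3) = (5/2)*3^2 + 3*3 = 22.5 + 9 = 31.5
Step 4: nu([3,4]) = F(4) - F(3) = 52 - 31.5 = 20.5


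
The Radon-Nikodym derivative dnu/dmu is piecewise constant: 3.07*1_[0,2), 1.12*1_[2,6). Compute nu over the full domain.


Integrate each piece of the Radon-Nikodym derivative:
Step 1: integral_0^2 3.07 dx = 3.07*(2-0) = 3.07*2 = 6.14
Step 2: integral_2^6 1.12 dx = 1.12*(6-2) = 1.12*4 = 4.48
Total: 6.14 + 4.48 = 10.62


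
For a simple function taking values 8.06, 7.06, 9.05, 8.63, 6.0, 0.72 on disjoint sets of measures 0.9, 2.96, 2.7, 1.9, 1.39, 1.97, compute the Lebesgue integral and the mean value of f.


Step 1: Integral = sum(value_i * measure_i)
= 8.06*0.9 + 7.06*2.96 + 9.05*2.7 + 8.63*1.9 + 6.0*1.39 + 0.72*1.97
= 7.254 + 20.8976 + 24.435 + 16.397 + 8.34 + 1.4184
= 78.742
Step 2: Total measure of domain = 0.9 + 2.96 + 2.7 + 1.9 + 1.39 + 1.97 = 11.82
Step 3: Average value = 78.742 / 11.82 = 6.66176


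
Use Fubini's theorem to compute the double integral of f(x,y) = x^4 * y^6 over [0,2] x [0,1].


By Fubini's theorem, the double integral factors as a product of single integrals:
Step 1: integral_0^2 x^4 dx = [x^5/5] from 0 to 2
     = 2^5/5 = 6.4
Step 2: integral_0^1 y^6 dy = [y^7/7] from 0 to 1
     = 1^7/7 = 0.142857
Step 3: Double integral = 6.4 * 0.142857 = 0.914286


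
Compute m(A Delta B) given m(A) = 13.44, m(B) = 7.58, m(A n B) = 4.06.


m(A Delta B) = m(A) + m(B) - 2*m(A n B)
= 13.44 + 7.58 - 2*4.06
= 13.44 + 7.58 - 8.12
= 12.9


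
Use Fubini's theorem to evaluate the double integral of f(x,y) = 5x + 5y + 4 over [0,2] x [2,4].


By Fubini, integrate in x first, then y.
Step 1: Fix y, integrate over x in [0,2]:
  integral(5x + 5y + 4, x=0..2)
  = 5*(2^2 - 0^2)/2 + (5y + 4)*(2 - 0)
  = 10 + (5y + 4)*2
  = 10 + 10y + 8
  = 18 + 10y
Step 2: Integrate over y in [2,4]:
  integral(18 + 10y, y=2..4)
  = 18*2 + 10*(4^2 - 2^2)/2
  = 36 + 60
  = 96


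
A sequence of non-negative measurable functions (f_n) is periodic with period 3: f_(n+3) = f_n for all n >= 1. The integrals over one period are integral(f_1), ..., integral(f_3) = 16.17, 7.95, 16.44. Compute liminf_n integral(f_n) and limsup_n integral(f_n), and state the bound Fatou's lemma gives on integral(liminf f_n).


The sequence (integral(f_n)) is periodic with period 3, repeating the values 16.17, 7.95, 16.44 indefinitely.
Step 1: For a periodic sequence, every tail (a_m, a_(m+1), ...) contains all 3 period values infinitely often.
Step 2: Hence inf of every tail = min of the period values = min(16.17, 7.95, 16.44) = 7.95.
        liminf_n integral(f_n) = sup over m of (inf of tail from m) = 7.95.
Step 3: Similarly sup of every tail = max of the period values = 16.44.
        limsup_n integral(f_n) = 16.44.
Step 4: Fatou's lemma: integral(liminf_n f_n) <= liminf_n integral(f_n) = 7.95.
        So the integral of the pointwise liminf is at most 7.95.


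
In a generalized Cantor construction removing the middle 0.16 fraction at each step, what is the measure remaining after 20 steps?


Step 1: At each step, fraction remaining = 1 - 0.16 = 0.84
Step 2: After 20 steps, measure = (0.84)^20
Result = 0.03059


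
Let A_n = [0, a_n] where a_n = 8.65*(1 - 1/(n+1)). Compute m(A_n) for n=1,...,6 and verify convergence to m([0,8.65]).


By continuity of measure from below: if A_n increases to A, then m(A_n) -> m(A).
Here A = [0, 8.65], so m(A) = 8.65
Step 1: a_1 = 8.65*(1 - 1/2) = 4.325, m(A_1) = 4.325
Step 2: a_2 = 8.65*(1 - 1/3) = 5.7667, m(A_2) = 5.7667
Step 3: a_3 = 8.65*(1 - 1/4) = 6.4875, m(A_3) = 6.4875
Step 4: a_4 = 8.65*(1 - 1/5) = 6.92, m(A_4) = 6.92
Step 5: a_5 = 8.65*(1 - 1/6) = 7.2083, m(A_5) = 7.2083
Step 6: a_6 = 8.65*(1 - 1/7) = 7.4143, m(A_6) = 7.4143
Limit: m(A_n) -> m([0,8.65]) = 8.65


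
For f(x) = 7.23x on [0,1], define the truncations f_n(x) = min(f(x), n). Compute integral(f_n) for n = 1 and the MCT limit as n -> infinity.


f(x) = 7.23x on [0,1]; f_n(x) = min(7.23x, n). At n = 1:
Step 1: f(x) reaches 1 at x = 1/7.23 = 0.138313
Step 2: integral(f_1) = integral(7.23x, 0, 0.138313) + integral(1, 0.138313, 1)
       = 7.23*0.138313^2/2 + 1*(1 - 0.138313)
       = 0.069156 + 0.861687
       = 0.930844
Step 3: As n -> infinity, f_n increases to f, so by MCT integral(f_n) -> integral(f) = 7.23/2 = 3.615.
Convergence: integral(f_1) = 0.930844 -> 3.615 as n -> infinity


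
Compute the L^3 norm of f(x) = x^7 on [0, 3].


Step 1: ||f||_3 = (integral_0^3 |x^7|^3 dx)^(1/3)
     = (integral_0^3 x^21 dx)^(1/3)
Step 2: integral_0^3 x^21 dx = [x^22/(22)] from 0 to 3 = 3^22/22
     = 31381059609/22 = 1.426412e+09
Step 3: ||f||_3 = (1.426412e+09)^(1/3) = 1125.680063


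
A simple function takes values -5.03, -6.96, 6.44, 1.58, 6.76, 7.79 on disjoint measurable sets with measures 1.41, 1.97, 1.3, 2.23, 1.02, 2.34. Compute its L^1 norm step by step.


Step 1: Compute |f_i|^1 for each value:
  |-5.03|^1 = 5.03
  |-6.96|^1 = 6.96
  |6.44|^1 = 6.44
  |1.58|^1 = 1.58
  |6.76|^1 = 6.76
  |7.79|^1 = 7.79
Step 2: Multiply by measures and sum:
  5.03 * 1.41 = 7.0923
  6.96 * 1.97 = 13.7112
  6.44 * 1.3 = 8.372
  1.58 * 2.23 = 3.5234
  6.76 * 1.02 = 6.8952
  7.79 * 2.34 = 18.2286
Sum = 7.0923 + 13.7112 + 8.372 + 3.5234 + 6.8952 + 18.2286 = 57.8227
Step 3: Take the p-th root:
||f||_1 = (57.8227)^(1/1) = 57.8227


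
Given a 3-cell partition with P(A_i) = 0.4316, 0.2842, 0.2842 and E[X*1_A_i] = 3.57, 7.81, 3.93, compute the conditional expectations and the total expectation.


For each cell A_i: E[X|A_i] = E[X*1_A_i] / P(A_i)
Step 1: E[X|A_1] = 3.57 / 0.4316 = 8.271548
Step 2: E[X|A_2] = 7.81 / 0.2842 = 27.480647
Step 3: E[X|A_3] = 3.93 / 0.2842 = 13.82829
Verification: E[X] = sum E[X*1_A_i] = 3.57 + 7.81 + 3.93 = 15.31


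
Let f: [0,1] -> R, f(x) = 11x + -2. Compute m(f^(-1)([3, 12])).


f^(-1)([3, 12]) = {x : 3 <= 11x + -2 <= 12}
Solving: (3 - -2)/11 <= x <= (12 - -2)/11
= [0.454545, 1.272727]
Intersecting with [0,1]: [0.454545, 1]
Measure = 1 - 0.454545 = 0.545455


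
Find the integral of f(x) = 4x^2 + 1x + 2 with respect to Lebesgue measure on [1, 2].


The Lebesgue integral of a Riemann-integrable function agrees with the Riemann integral.
Antiderivative F(x) = (4/3)x^3 + (1/2)x^2 + 2x
F(2) = (4/3)*2^3 + (1/2)*2^2 + 2*2
     = (4/3)*8 + (1/2)*4 + 2*2
     = 10.666667 + 2 + 4
     = 16.666667
F(1) = 3.833333
Integral = F(2) - F(1) = 16.666667 - 3.833333 = 12.833333


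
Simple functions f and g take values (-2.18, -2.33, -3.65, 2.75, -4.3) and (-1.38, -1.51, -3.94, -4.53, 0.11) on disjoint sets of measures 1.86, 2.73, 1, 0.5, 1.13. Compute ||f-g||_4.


Step 1: Compute differences f_i - g_i:
  -2.18 - -1.38 = -0.8
  -2.33 - -1.51 = -0.82
  -3.65 - -3.94 = 0.29
  2.75 - -4.53 = 7.28
  -4.3 - 0.11 = -4.41
Step 2: Compute |diff|^4 * measure for each set:
  |-0.8|^4 * 1.86 = 0.4096 * 1.86 = 0.761856
  |-0.82|^4 * 2.73 = 0.452122 * 2.73 = 1.234292
  |0.29|^4 * 1 = 0.007073 * 1 = 0.007073
  |7.28|^4 * 0.5 = 2808.830403 * 0.5 = 1404.415201
  |-4.41|^4 * 1.13 = 378.228594 * 1.13 = 427.398311
Step 3: Sum = 1833.816733
Step 4: ||f-g||_4 = (1833.816733)^(1/4) = 6.543935


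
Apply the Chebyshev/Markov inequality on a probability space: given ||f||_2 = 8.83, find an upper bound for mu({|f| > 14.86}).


Chebyshev/Markov inequality: mu(|f| > eps) <= (||f||_p / eps)^p
Step 1: ||f||_2 / eps = 8.83 / 14.86 = 0.594213
Step 2: Raise to power p = 2:
  (0.594213)^2 = 0.353089
Step 3: Therefore mu(|f| > 14.86) <= 0.353089


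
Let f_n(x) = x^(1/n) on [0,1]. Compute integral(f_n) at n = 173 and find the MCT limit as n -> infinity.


At n = 173: f_173(x) = x^(1/173).
Step 1: integral(x^(1/173), 0, 1) = [x^(1/173+1) / (1/173+1)] from 0 to 1
     = 1 / (1/173 + 1) = 1 / ((173+1)/173) = 173/(173+1)
     = 173/174 = 0.994253
Step 2: As n -> infinity, f_n(x) = x^(1/n) -> 1 for x in (0,1], and f_n is increasing in n.
By MCT, lim_n integral(f_n) = integral(lim_n f_n) = integral(1, 0, 1) = 1.
Step 3: Verify convergence: 173/174 = 0.994253 -> 1


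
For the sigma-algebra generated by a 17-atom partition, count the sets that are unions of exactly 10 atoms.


Each element of F is a union of some subset of the 17 atoms.
Elements that are unions of exactly 10 atoms correspond to 10-element subsets of the 17 atoms.
Count = C(17, 10) = 17! / (10! * 7!) = 19448.


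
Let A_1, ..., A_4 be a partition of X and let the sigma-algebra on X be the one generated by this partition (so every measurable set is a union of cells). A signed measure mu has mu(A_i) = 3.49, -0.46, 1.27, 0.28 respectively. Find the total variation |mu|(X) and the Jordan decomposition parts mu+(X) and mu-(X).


Step 1: Every measurable set is a union of atoms (the cells / points), so a Hahn decomposition is
  obtained by grouping atoms by sign: P = union of atoms with mu > 0, N = union of the remaining atoms.
  Atoms in P (indices): 1, 3, 4;  atoms in N (indices): 2
  Positive values: 3.49, 1.27, 0.28
  Negative values: -0.46
Step 2: mu+(X) = mu(P) = sum of positive atom values = 5.04
Step 3: mu-(X) = -mu(N) = sum of |negative atom values| = 0.46
Step 4: |mu|(X) = mu+(X) + mu-(X) = 5.04 + 0.46 = 5.5


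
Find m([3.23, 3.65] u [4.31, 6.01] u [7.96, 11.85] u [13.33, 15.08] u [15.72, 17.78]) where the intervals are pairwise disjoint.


For pairwise disjoint intervals, m(union) = sum of lengths.
= (3.65 - 3.23) + (6.01 - 4.31) + (11.85 - 7.96) + (15.08 - 13.33) + (17.78 - 15.72)
= 0.42 + 1.7 + 3.89 + 1.75 + 2.06
= 9.82


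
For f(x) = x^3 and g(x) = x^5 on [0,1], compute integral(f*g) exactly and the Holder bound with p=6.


Step 1: Exact integral of f*g = integral(x^8, 0, 1) = 1/9
     = 0.111111
Step 2: Holder bound with p=6, q=1.2:
  ||f||_p = (integral x^18 dx)^(1/6) = (1/19)^(1/6) = 0.612173
  ||g||_q = (integral x^6 dx)^(1/1.2) = (1/7)^(1/1.2) = 0.197584
Step 3: Holder bound = ||f||_p * ||g||_q = 0.612173 * 0.197584 = 0.120956
Verification: 0.111111 <= 0.120956 (Holder holds)


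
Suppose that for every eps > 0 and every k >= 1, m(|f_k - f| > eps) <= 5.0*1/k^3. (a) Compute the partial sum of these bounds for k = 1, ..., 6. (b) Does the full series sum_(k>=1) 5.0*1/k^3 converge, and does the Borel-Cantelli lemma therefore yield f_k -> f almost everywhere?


Step 1: List the terms 5.0*1/k^3 for k = 1 to 6:
  k=1: 5
  k=2: 0.625
  k=3: 0.185185
  k=4: 0.078125
  k=5: 0.04
  k=6: 0.023148
Step 2: Partial sum = 5 + 0.625 + 0.185185 + 0.078125 + 0.04 + 0.023148
     = 5.951458
Step 3: The full series sum_(k>=1) 5.0*1/k^3 converges (p-series with p = 3 > 1; a constant multiple of a convergent series converges).
Step 4: Fix eps > 0. Since sum_k m(|f_k - f| > eps) < infinity, the Borel-Cantelli lemma gives
        m(limsup_k {|f_k - f| > eps}) = 0, i.e. for a.e. x, |f_k(x) - f(x)| <= eps for all large k.
        Applying this with eps = 1/j for j = 1, 2, ... and intersecting the countably many full-measure sets,
        for a.e. x we get limsup_k |f_k(x) - f(x)| <= 1/j for every j, hence f_k -> f almost everywhere.
Conclusion: series converges; Borel-Cantelli yields f_k -> f a.e.


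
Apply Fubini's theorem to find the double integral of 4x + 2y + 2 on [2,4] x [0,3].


By Fubini, integrate in x first, then y.
Step 1: Fix y, integrate over x in [2,4]:
  integral(4x + 2y + 2, x=2..4)
  = 4*(4^2 - 2^2)/2 + (2y + 2)*(4 - 2)
  = 24 + (2y + 2)*2
  = 24 + 4y + 4
  = 28 + 4y
Step 2: Integrate over y in [0,3]:
  integral(28 + 4y, y=0..3)
  = 28*3 + 4*(3^2 - 0^2)/2
  = 84 + 18
  = 102


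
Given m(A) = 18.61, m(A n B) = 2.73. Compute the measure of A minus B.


m(A \ B) = m(A) - m(A n B)
= 18.61 - 2.73
= 15.88


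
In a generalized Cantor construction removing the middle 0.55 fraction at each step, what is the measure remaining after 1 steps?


Step 1: At each step, fraction remaining = 1 - 0.55 = 0.45
Step 2: After 1 steps, measure = (0.45)^1
Step 3: Computing the power step by step:
  After step 1: 0.45
Result = 0.45


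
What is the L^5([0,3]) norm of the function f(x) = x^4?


Step 1: ||f||_5 = (integral_0^3 |x^4|^5 dx)^(1/5)
     = (integral_0^3 x^20 dx)^(1/5)
Step 2: integral_0^3 x^20 dx = [x^21/(21)] from 0 to 3 = 3^21/21
     = 10460353203/21 = 4.981121e+08
Step 3: ||f||_5 = (4.981121e+08)^(1/5) = 54.886484


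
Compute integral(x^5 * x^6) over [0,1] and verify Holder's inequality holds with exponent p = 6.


Step 1: Exact integral of f*g = integral(x^11, 0, 1) = 1/12
     = 0.083333
Step 2: Holder bound with p=6, q=1.2:
  ||f||_p = (integral x^30 dx)^(1/6) = (1/31)^(1/6) = 0.564209
  ||g||_q = (integral x^7.2 dx)^(1/1.2) = (1/8.2)^(1/1.2) = 0.173176
Step 3: Holder bound = ||f||_p * ||g||_q = 0.564209 * 0.173176 = 0.097708
Verification: 0.083333 <= 0.097708 (Holder holds)


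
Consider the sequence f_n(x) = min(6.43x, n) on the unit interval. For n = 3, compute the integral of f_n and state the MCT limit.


f(x) = 6.43x on [0,1]; f_n(x) = min(6.43x, n). At n = 3:
Step 1: f(x) reaches 3 at x = 3/6.43 = 0.466563
Step 2: integral(f_3) = integral(6.43x, 0, 0.466563) + integral(3, 0.466563, 1)
       = 6.43*0.466563^2/2 + 3*(1 - 0.466563)
       = 0.699844 + 1.600311
       = 2.300156
Step 3: As n -> infinity, f_n increases to f, so by MCT integral(f_n) -> integral(f) = 6.43/2 = 3.215.
Convergence: integral(f_3) = 2.300156 -> 3.215 as n -> infinity


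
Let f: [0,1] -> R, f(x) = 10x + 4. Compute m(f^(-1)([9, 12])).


f^(-1)([9, 12]) = {x : 9 <= 10x + 4 <= 12}
Solving: (9 - 4)/10 <= x <= (12 - 4)/10
= [0.5, 0.8]
Intersecting with [0,1]: [0.5, 0.8]
Measure = 0.8 - 0.5 = 0.3


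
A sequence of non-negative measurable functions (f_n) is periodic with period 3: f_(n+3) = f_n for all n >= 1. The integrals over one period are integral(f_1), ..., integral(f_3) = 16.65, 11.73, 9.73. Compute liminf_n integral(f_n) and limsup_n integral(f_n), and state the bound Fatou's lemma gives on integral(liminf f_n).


The sequence (integral(f_n)) is periodic with period 3, repeating the values 16.65, 11.73, 9.73 indefinitely.
Step 1: For a periodic sequence, every tail (a_m, a_(m+1), ...) contains all 3 period values infinitely often.
Step 2: Hence inf of every tail = min of the period values = min(16.65, 11.73, 9.73) = 9.73.
        liminf_n integral(f_n) = sup over m of (inf of tail from m) = 9.73.
Step 3: Similarly sup of every tail = max of the period values = 16.65.
        limsup_n integral(f_n) = 16.65.
Step 4: Fatou's lemma: integral(liminf_n f_n) <= liminf_n integral(f_n) = 9.73.
        So the integral of the pointwise liminf is at most 9.73.


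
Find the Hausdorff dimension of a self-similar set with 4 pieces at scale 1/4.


For a self-similar set with N copies scaled by 1/r:
dim_H = log(N)/log(r) = log(4)/log(4)
= 1.386294/1.386294
= 1


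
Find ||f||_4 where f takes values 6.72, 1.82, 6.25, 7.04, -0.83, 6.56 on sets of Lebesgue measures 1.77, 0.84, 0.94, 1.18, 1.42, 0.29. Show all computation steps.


Step 1: Compute |f_i|^4 for each value:
  |6.72|^4 = 2039.281091
  |1.82|^4 = 10.971994
  |6.25|^4 = 1525.878906
  |7.04|^4 = 2456.352195
  |-0.83|^4 = 0.474583
  |6.56|^4 = 1851.890729
Step 2: Multiply by measures and sum:
  2039.281091 * 1.77 = 3609.52753
  10.971994 * 0.84 = 9.216475
  1525.878906 * 0.94 = 1434.326172
  2456.352195 * 1.18 = 2898.49559
  0.474583 * 1.42 = 0.673908
  1851.890729 * 0.29 = 537.048311
Sum = 3609.52753 + 9.216475 + 1434.326172 + 2898.49559 + 0.673908 + 537.048311 = 8489.287986
Step 3: Take the p-th root:
||f||_4 = (8489.287986)^(1/4) = 9.598819


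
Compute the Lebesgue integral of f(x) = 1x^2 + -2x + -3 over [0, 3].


The Lebesgue integral of a Riemann-integrable function agrees with the Riemann integral.
Antiderivative F(x) = (1/3)x^3 + (-2/2)x^2 + -3x
F(3) = (1/3)*3^3 + (-2/2)*3^2 + -3*3
     = (1/3)*27 + (-2/2)*9 + -3*3
     = 9 + -9 + -9
     = -9
F(0) = 0.0
Integral = F(3) - F(0) = -9 - 0.0 = -9


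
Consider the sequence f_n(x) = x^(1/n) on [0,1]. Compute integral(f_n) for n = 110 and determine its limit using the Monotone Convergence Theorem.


At n = 110: f_110(x) = x^(1/110).
Step 1: integral(x^(1/110), 0, 1) = [x^(1/110+1) / (1/110+1)] from 0 to 1
     = 1 / (1/110 + 1) = 1 / ((110+1)/110) = 110/(110+1)
     = 110/111 = 0.990991
Step 2: As n -> infinity, f_n(x) = x^(1/n) -> 1 for x in (0,1], and f_n is increasing in n.
By MCT, lim_n integral(f_n) = integral(lim_n f_n) = integral(1, 0, 1) = 1.
Step 3: Verify convergence: 110/111 = 0.990991 -> 1


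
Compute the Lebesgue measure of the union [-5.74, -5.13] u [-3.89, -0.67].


For pairwise disjoint intervals, m(union) = sum of lengths.
= (-5.13 - -5.74) + (-0.67 - -3.89)
= 0.61 + 3.22
= 3.83


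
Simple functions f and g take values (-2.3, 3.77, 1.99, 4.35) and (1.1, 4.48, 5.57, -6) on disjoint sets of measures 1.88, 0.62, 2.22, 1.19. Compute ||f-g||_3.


Step 1: Compute differences f_i - g_i:
  -2.3 - 1.1 = -3.4
  3.77 - 4.48 = -0.71
  1.99 - 5.57 = -3.58
  4.35 - -6 = 10.35
Step 2: Compute |diff|^3 * measure for each set:
  |-3.4|^3 * 1.88 = 39.304 * 1.88 = 73.89152
  |-0.71|^3 * 0.62 = 0.357911 * 0.62 = 0.221905
  |-3.58|^3 * 2.22 = 45.882712 * 2.22 = 101.859621
  |10.35|^3 * 1.19 = 1108.717875 * 1.19 = 1319.374271
Step 3: Sum = 1495.347317
Step 4: ||f-g||_3 = (1495.347317)^(1/3) = 11.435295


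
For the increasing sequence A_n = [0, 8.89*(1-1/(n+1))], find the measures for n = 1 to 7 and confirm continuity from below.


By continuity of measure from below: if A_n increases to A, then m(A_n) -> m(A).
Here A = [0, 8.89], so m(A) = 8.89
Step 1: a_1 = 8.89*(1 - 1/2) = 4.445, m(A_1) = 4.445
Step 2: a_2 = 8.89*(1 - 1/3) = 5.9267, m(A_2) = 5.9267
Step 3: a_3 = 8.89*(1 - 1/4) = 6.6675, m(A_3) = 6.6675
Step 4: a_4 = 8.89*(1 - 1/5) = 7.112, m(A_4) = 7.112
Step 5: a_5 = 8.89*(1 - 1/6) = 7.4083, m(A_5) = 7.4083
Step 6: a_6 = 8.89*(1 - 1/7) = 7.62, m(A_6) = 7.62
Step 7: a_7 = 8.89*(1 - 1/8) = 7.7788, m(A_7) = 7.7788
Limit: m(A_n) -> m([0,8.89]) = 8.89
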